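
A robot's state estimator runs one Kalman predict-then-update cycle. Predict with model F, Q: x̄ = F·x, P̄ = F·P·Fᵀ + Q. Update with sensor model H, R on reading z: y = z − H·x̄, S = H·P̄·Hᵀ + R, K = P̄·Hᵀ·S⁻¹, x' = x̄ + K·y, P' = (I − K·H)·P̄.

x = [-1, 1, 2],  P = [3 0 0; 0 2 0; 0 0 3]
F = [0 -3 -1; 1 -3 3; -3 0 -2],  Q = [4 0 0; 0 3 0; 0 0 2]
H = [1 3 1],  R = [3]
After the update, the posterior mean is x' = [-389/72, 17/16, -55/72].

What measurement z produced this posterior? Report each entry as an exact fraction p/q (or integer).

x̄ = F·x = [-5, 2, -1]
P̄ = F·P·Fᵀ + Q = [25 9 6; 9 51 -27; 6 -27 41]
S = H·P̄·Hᵀ + R = [432]
K = P̄·Hᵀ·S⁻¹ = [29/216; 5/16; -17/216]
x' − x̄ = [-29/72, -15/16, 17/72] = K·y
y = (KᵀK)⁻¹·Kᵀ·(x' − x̄) = [-3]
z = y + H·x̄ = [-3] + [0] = [-3]

z = [-3]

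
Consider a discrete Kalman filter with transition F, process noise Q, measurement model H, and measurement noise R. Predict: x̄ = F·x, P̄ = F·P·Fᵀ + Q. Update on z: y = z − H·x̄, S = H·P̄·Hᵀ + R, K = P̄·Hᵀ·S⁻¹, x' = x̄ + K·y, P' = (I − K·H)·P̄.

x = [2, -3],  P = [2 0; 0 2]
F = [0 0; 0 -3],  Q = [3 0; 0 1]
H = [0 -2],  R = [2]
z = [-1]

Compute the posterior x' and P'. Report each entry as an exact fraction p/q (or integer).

x̄ = F·x = [0, 9]
P̄ = F·P·Fᵀ + Q = [3 0; 0 19]
y = z − H·x̄ = [17]
S = H·P̄·Hᵀ + R = [78]
K = P̄·Hᵀ·S⁻¹ = [0; -19/39]
x' = x̄ + K·y = [0, 28/39]
P' = (I − K·H)·P̄ = [3 0; 0 19/39]

x' = [0, 28/39]
P' = [3 0; 0 19/39]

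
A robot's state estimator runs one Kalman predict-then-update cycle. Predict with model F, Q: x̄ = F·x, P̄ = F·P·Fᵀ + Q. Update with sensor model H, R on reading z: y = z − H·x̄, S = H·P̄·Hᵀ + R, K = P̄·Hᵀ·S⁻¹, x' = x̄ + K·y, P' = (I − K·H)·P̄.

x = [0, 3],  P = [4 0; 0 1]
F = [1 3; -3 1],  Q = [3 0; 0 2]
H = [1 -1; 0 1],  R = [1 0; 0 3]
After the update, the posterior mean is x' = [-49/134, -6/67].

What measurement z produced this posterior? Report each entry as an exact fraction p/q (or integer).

z = [-1, -3]

x̄ = F·x = [9, 3]
P̄ = F·P·Fᵀ + Q = [16 -9; -9 39]
S = H·P̄·Hᵀ + R = [74 -48; -48 42]
K = P̄·Hᵀ·S⁻¹ = [103/134 89/134; -12/67 97/134]
x' − x̄ = [-1255/134, -207/67] = K·y
y = (KᵀK)⁻¹·Kᵀ·(x' − x̄) = [-7, -6]
z = y + H·x̄ = [-7, -6] + [6, 3] = [-1, -3]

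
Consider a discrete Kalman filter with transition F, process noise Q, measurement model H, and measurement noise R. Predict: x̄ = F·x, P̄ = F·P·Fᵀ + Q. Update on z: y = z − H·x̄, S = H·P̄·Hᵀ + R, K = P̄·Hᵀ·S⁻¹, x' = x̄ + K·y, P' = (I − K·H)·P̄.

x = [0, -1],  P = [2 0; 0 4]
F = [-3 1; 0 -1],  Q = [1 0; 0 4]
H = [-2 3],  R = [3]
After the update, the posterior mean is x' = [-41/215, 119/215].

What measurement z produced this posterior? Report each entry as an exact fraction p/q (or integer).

z = [2]

x̄ = F·x = [-1, 1]
P̄ = F·P·Fᵀ + Q = [23 -4; -4 8]
S = H·P̄·Hᵀ + R = [215]
K = P̄·Hᵀ·S⁻¹ = [-58/215; 32/215]
x' − x̄ = [174/215, -96/215] = K·y
y = (KᵀK)⁻¹·Kᵀ·(x' − x̄) = [-3]
z = y + H·x̄ = [-3] + [5] = [2]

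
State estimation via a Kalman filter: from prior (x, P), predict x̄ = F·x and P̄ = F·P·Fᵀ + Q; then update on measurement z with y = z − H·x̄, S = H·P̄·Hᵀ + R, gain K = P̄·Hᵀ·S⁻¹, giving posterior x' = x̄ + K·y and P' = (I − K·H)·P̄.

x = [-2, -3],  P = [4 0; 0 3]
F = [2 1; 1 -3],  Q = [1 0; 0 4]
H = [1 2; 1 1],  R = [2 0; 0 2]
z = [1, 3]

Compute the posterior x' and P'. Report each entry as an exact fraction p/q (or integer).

x̄ = F·x = [-7, 7]
P̄ = F·P·Fᵀ + Q = [20 -1; -1 35]
y = z − H·x̄ = [-6, 3]
S = H·P̄·Hᵀ + R = [158 87; 87 55]
K = P̄·Hᵀ·S⁻¹ = [-663/1121 1436/1121; 837/1121 -631/1121]
x' = x̄ + K·y = [439/1121, 932/1121]
P' = (I − K·H)·P̄ = [7070/1121 -4198/1121; -4198/1121 2936/1121]

x' = [439/1121, 932/1121]
P' = [7070/1121 -4198/1121; -4198/1121 2936/1121]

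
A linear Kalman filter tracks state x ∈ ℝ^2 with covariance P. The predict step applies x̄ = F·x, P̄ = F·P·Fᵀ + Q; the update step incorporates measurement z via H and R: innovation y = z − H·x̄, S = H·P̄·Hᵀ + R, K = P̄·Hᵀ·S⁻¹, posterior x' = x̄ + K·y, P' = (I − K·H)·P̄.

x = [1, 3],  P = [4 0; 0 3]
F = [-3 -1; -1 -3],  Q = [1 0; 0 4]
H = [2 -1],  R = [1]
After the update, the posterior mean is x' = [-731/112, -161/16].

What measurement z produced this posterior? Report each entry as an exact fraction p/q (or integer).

x̄ = F·x = [-6, -10]
P̄ = F·P·Fᵀ + Q = [40 21; 21 35]
S = H·P̄·Hᵀ + R = [112]
K = P̄·Hᵀ·S⁻¹ = [59/112; 1/16]
x' − x̄ = [-59/112, -1/16] = K·y
y = (KᵀK)⁻¹·Kᵀ·(x' − x̄) = [-1]
z = y + H·x̄ = [-1] + [-2] = [-3]

z = [-3]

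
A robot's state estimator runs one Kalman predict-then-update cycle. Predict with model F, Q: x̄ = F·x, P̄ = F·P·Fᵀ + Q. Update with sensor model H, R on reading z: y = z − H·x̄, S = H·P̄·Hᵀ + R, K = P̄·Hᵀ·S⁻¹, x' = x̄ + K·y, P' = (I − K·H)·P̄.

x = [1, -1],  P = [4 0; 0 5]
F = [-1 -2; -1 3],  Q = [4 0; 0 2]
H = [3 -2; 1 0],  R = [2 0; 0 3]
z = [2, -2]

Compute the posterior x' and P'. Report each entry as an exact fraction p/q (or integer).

x' = [-3745/2687, -8240/2687]
P' = [4596/2687 6690/2687; 6690/2687 11057/2687]

x̄ = F·x = [1, -4]
P̄ = F·P·Fᵀ + Q = [28 -26; -26 51]
y = z − H·x̄ = [-9, -3]
S = H·P̄·Hᵀ + R = [770 136; 136 31]
K = P̄·Hᵀ·S⁻¹ = [204/2687 1532/2687; -1022/2687 2230/2687]
x' = x̄ + K·y = [-3745/2687, -8240/2687]
P' = (I − K·H)·P̄ = [4596/2687 6690/2687; 6690/2687 11057/2687]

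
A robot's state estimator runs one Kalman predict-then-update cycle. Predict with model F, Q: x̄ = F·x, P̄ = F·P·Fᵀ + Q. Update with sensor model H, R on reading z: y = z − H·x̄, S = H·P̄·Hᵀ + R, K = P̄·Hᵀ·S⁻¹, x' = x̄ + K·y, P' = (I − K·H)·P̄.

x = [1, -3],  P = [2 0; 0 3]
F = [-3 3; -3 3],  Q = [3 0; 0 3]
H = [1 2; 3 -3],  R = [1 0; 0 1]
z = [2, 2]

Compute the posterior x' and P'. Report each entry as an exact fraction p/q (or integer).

x' = [12336/11537, 4842/11537]
P' = [3675/23074 999/11537; 999/11537 1419/11537]

x̄ = F·x = [-12, -12]
P̄ = F·P·Fᵀ + Q = [48 45; 45 48]
y = z − H·x̄ = [38, 2]
S = H·P̄·Hᵀ + R = [421 -9; -9 55]
K = P̄·Hᵀ·S⁻¹ = [7671/23074 5031/23074; 3837/11537 -1260/11537]
x' = x̄ + K·y = [12336/11537, 4842/11537]
P' = (I − K·H)·P̄ = [3675/23074 999/11537; 999/11537 1419/11537]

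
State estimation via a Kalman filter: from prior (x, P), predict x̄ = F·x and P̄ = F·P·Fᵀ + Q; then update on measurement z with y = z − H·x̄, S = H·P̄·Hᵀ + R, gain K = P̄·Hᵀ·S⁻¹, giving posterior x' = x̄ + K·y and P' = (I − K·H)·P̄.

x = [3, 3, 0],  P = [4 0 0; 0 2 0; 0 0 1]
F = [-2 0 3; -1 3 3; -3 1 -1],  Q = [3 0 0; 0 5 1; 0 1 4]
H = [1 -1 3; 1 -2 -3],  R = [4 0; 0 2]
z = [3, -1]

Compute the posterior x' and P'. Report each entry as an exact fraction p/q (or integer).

x̄ = F·x = [-6, 6, -6]
P̄ = F·P·Fᵀ + Q = [28 17 21; 17 36 16; 21 16 43]
y = z − H·x̄ = [33, -1]
S = H·P̄·Hᵀ + R = [451 -386; -386 559]
K = P̄·Hᵀ·S⁻¹ = [14732/103113 -2555/103113; -7849/34371 -11753/34371; 20866/103113 -11416/103113]
x' = x̄ + K·y = [-129967/103113, -41038/34371, 81316/103113]
P' = (I − K·H)·P̄ = [1620701/103113 354176/34371 -166415/103113; 354176/34371 84806/11457 -43718/34371; -166415/103113 -43718/34371 39575/103113]

x' = [-129967/103113, -41038/34371, 81316/103113]
P' = [1620701/103113 354176/34371 -166415/103113; 354176/34371 84806/11457 -43718/34371; -166415/103113 -43718/34371 39575/103113]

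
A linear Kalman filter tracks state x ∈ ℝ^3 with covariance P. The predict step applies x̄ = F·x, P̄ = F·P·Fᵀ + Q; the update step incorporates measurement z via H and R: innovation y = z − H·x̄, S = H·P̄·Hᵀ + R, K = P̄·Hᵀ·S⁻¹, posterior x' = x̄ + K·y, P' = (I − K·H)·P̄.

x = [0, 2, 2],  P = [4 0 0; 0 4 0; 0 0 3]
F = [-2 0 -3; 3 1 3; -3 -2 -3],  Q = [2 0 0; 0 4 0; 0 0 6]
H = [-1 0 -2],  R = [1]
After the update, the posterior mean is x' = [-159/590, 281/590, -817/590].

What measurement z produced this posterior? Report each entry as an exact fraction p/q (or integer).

z = [3]

x̄ = F·x = [-6, 8, -10]
P̄ = F·P·Fᵀ + Q = [45 -51 51; -51 71 -71; 51 -71 85]
S = H·P̄·Hᵀ + R = [590]
K = P̄·Hᵀ·S⁻¹ = [-147/590; 193/590; -221/590]
x' − x̄ = [3381/590, -4439/590, 5083/590] = K·y
y = (KᵀK)⁻¹·Kᵀ·(x' − x̄) = [-23]
z = y + H·x̄ = [-23] + [26] = [3]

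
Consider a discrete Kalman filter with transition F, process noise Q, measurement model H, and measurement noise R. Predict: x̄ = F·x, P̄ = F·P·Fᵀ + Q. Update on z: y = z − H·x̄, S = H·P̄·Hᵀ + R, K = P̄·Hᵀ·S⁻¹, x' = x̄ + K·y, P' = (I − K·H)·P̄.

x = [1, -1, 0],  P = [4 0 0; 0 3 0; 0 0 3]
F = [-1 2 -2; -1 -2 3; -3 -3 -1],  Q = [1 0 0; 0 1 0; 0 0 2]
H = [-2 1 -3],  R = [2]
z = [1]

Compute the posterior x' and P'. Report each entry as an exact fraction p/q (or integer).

x' = [-219/94, 277/376, 549/376]
P' = [922/47 -4195/188 -3843/188; -4195/188 31999/752 21831/752; -3843/188 21831/752 17647/752]

x̄ = F·x = [-3, 1, 0]
P̄ = F·P·Fᵀ + Q = [29 -26 0; -26 44 21; 0 21 68]
y = z − H·x̄ = [-6]
S = H·P̄·Hᵀ + R = [752]
K = P̄·Hᵀ·S⁻¹ = [-21/188; 33/752; -183/752]
x' = x̄ + K·y = [-219/94, 277/376, 549/376]
P' = (I − K·H)·P̄ = [922/47 -4195/188 -3843/188; -4195/188 31999/752 21831/752; -3843/188 21831/752 17647/752]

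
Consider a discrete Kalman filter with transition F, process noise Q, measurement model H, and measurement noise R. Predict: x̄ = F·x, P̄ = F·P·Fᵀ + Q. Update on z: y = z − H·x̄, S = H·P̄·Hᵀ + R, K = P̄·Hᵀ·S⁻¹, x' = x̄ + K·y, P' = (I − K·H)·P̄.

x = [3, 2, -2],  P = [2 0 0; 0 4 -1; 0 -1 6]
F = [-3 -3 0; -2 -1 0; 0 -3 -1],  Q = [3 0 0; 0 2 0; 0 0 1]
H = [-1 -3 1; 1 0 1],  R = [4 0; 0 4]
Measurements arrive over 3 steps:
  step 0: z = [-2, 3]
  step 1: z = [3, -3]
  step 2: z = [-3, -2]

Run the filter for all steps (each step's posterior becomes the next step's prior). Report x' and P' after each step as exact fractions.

step 0: x' = [159/157, 843/1099, 2076/1099], P' = [357/157 -794/1099 -739/1099; -794/1099 19156/23079 22214/23079; -739/1099 22214/23079 67099/23079]
step 1: x' = [-149843457/86604130, -45931593/43302065, -159667569/86604130], P' = [178901049/86604130 -27715629/43302065 -55202937/86604130; -27715629/43302065 33795018/43302065 39145097/43302065; -55202937/86604130 39145097/43302065 243233201/86604130]
step 2: x' = [11152610913/73105029596, 27352992919/36552514798, -54256318581/73105029596], P' = [301815478569/146210059192 -46735344579/73105029596 -92555518173/146210059192; -46735344579/73105029596 28459669377/36552514798 65651268527/73105029596; -92555518173/146210059192 65651268527/73105029596 407636355969/146210059192]

step 0: x̄ = F·x = [-15, -8, -4]
step 0: P̄ = F·P·Fᵀ + Q = [57 24 33; 24 14 11; 33 11 37]
step 0: y = z − H·x̄ = [-37, 22]
step 0: S = H·P̄·Hᵀ + R = [236 -125; -125 164]
step 0: K = P̄·Hᵀ·S⁻¹ = [-214/1099 440/1099; -4645/23079 1385/23079; 3994/23079 12895/23079]
step 0: x' = x̄ + K·y = [159/157, 843/1099, 2076/1099]
step 0: P' = (I − K·H)·P̄ = [357/157 -794/1099 -739/1099; -794/1099 19156/23079 22214/23079; -739/1099 22214/23079 67099/23079]
step 1: x̄ = F·x = [-5868/1099, -3069/1099, -4605/1099]
step 1: P̄ = F·P·Fᵀ + Q = [137940/7693 74092/7693 14141/7693; 74092/7693 208534/23079 -51400/23079; 14141/7693 -51400/23079 395866/23079]
step 1: y = z − H·x̄ = [-7173/1099, 7176/1099]
step 1: S = H·P̄·Hᵀ + R = [4336018/23079 -530582/23079; -530582/23079 986848/23079]
step 1: K = P̄·Hᵀ·S⁻¹ = [-16952553/86604130 15462264/43302065; -8631082/43302065 2857367/43302065; 15891389/86604130 23503783/43302065]
step 1: x' = x̄ + K·y = [-149843457/86604130, -45931593/43302065, -159667569/86604130]
step 1: P' = (I − K·H)·P̄ = [178901049/86604130 -27715629/43302065 -55202937/86604130; -27715629/43302065 33795018/43302065 39145097/43302065; -55202937/86604130 39145097/43302065 243233201/86604130]
step 2: x̄ = F·x = [725119929/86604130, 39155010/8660413, 435257127/86604130]
step 2: P̄ = F·P·Fᵀ + Q = [1480469511/86604130 77729508/8660413 178690773/86604130; 77729508/8660413 73467746/8660413 -16193312/8660413; 178690773/86604130 -16193312/8660413 1407888819/86604130]
step 2: y = z − H·x̄ = [602350356/43302065, -666792658/43302065]
step 2: S = H·P̄·Hᵀ + R = [7562429822/43302065 -959333286/43302065; -959333286/43302065 1796078198/43302065]
step 2: K = P̄·Hᵀ·S⁻¹ = [-28489732317/146210059192 52314990099/146210059192; -14592850789/73105029596 4728980987/73105029596; 26571065745/146210059192 78770209449/146210059192]
step 2: x' = x̄ + K·y = [11152610913/73105029596, 27352992919/36552514798, -54256318581/73105029596]
step 2: P' = (I − K·H)·P̄ = [301815478569/146210059192 -46735344579/73105029596 -92555518173/146210059192; -46735344579/73105029596 28459669377/36552514798 65651268527/73105029596; -92555518173/146210059192 65651268527/73105029596 407636355969/146210059192]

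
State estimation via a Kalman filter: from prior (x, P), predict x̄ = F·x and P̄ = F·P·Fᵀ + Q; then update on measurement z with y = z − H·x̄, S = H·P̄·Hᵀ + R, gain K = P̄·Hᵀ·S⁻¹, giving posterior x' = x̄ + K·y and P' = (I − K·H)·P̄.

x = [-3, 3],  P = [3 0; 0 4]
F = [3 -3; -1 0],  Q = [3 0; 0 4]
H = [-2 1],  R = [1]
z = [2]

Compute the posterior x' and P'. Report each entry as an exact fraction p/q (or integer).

x' = [-327/308, -1/308]
P' = [447/308 753/308; 753/308 1531/308]

x̄ = F·x = [-18, 3]
P̄ = F·P·Fᵀ + Q = [66 -9; -9 7]
y = z − H·x̄ = [-37]
S = H·P̄·Hᵀ + R = [308]
K = P̄·Hᵀ·S⁻¹ = [-141/308; 25/308]
x' = x̄ + K·y = [-327/308, -1/308]
P' = (I − K·H)·P̄ = [447/308 753/308; 753/308 1531/308]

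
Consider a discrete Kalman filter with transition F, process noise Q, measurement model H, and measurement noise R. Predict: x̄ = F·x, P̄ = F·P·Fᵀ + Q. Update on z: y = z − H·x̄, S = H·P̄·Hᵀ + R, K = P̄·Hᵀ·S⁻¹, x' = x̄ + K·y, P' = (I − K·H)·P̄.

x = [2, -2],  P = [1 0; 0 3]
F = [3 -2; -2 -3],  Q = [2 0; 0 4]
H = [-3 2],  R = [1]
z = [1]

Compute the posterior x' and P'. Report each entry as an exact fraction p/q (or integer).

x' = [275/68, 13/2]
P' = [889/68 39/2; 39/2 88/3]

x̄ = F·x = [10, 2]
P̄ = F·P·Fᵀ + Q = [23 12; 12 35]
y = z − H·x̄ = [27]
S = H·P̄·Hᵀ + R = [204]
K = P̄·Hᵀ·S⁻¹ = [-15/68; 1/6]
x' = x̄ + K·y = [275/68, 13/2]
P' = (I − K·H)·P̄ = [889/68 39/2; 39/2 88/3]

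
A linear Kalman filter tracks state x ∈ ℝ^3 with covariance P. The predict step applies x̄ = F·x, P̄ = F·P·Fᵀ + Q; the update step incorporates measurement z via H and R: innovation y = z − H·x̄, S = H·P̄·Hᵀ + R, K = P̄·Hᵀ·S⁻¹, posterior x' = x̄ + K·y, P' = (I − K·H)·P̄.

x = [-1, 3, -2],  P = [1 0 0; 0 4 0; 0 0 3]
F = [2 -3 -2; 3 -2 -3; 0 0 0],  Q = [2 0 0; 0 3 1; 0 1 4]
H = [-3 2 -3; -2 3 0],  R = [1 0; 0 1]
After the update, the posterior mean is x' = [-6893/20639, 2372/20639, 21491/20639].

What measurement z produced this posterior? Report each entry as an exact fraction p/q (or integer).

z = [-2, 1]

x̄ = F·x = [-7, -3, 0]
P̄ = F·P·Fᵀ + Q = [54 48 0; 48 55 1; 0 1 4]
S = H·P̄·Hᵀ + R = [155 21; 21 136]
K = P̄·Hᵀ·S⁻¹ = [-9732/20639 6966/20639; -6481/20639 11472/20639; -1423/20639 675/20639]
x' − x̄ = [137580/20639, 64289/20639, 21491/20639] = K·y
y = (KᵀK)⁻¹·Kᵀ·(x' − x̄) = [-17, -4]
z = y + H·x̄ = [-17, -4] + [15, 5] = [-2, 1]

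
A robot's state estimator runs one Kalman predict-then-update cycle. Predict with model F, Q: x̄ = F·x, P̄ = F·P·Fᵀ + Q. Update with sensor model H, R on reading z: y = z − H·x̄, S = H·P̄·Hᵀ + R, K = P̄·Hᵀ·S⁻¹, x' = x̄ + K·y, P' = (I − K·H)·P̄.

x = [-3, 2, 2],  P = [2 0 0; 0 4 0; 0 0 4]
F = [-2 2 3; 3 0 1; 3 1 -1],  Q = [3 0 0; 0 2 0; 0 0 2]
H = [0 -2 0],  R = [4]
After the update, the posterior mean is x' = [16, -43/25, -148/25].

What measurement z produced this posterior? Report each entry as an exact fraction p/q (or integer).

z = [3]

x̄ = F·x = [16, -7, -9]
P̄ = F·P·Fᵀ + Q = [63 0 -16; 0 24 14; -16 14 28]
S = H·P̄·Hᵀ + R = [100]
K = P̄·Hᵀ·S⁻¹ = [0; -12/25; -7/25]
x' − x̄ = [0, 132/25, 77/25] = K·y
y = (KᵀK)⁻¹·Kᵀ·(x' − x̄) = [-11]
z = y + H·x̄ = [-11] + [14] = [3]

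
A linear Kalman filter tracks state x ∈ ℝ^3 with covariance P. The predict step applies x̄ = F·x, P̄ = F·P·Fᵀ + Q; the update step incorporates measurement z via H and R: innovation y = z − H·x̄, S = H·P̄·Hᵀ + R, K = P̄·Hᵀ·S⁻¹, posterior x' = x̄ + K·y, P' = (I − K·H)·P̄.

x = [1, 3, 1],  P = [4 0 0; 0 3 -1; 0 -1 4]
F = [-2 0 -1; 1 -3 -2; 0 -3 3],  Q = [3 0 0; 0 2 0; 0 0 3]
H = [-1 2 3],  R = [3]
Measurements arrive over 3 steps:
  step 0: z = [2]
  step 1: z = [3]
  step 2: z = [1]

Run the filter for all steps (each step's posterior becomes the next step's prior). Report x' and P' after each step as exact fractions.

step 0: x' = [-3025/552, -7525/1104, 1233/368], P' = [4979/276 1859/552 681/184; 1859/552 31823/1104 -6627/368; 681/184 -6627/368 4965/368]
step 1: x' = [135772760/11388863, -2320316/11388863, 58300884/11388863], P' = [948099181/11388863 89835512/11388863 255638658/11388863; 89835512/11388863 49379014/11388863 -1983927/11388863; 255638658/11388863 -1983927/11388863 89502504/11388863]
step 2: x' = [-150624431938/31816399577, -89948795038/31816399577, 21279498126/31816399577], P' = [5736808256459/31816399577 538261580461/31816399577 1543847478045/31816399577; 538261580461/31816399577 164815440887/31816399577 71568900723/31816399577; 1543847478045/31816399577 71568900723/31816399577 472953451155/31816399577]

step 0: x̄ = F·x = [-3, -10, -6]
step 0: P̄ = F·P·Fᵀ + Q = [23 -3 -15; -3 37 6; -15 6 84]
step 0: y = z − H·x̄ = [37]
step 0: S = H·P̄·Hᵀ + R = [1104]
step 0: K = P̄·Hᵀ·S⁻¹ = [-37/552; 95/1104; 93/368]
step 0: x' = x̄ + K·y = [-3025/552, -7525/1104, 1233/368]
step 0: P' = (I − K·H)·P̄ = [4979/276 1859/552 681/184; 1859/552 31823/1104 -6627/368; 681/184 -6627/368 4965/368]
step 1: x̄ = F·x = [8401/1104, 9127/1104, 61/2]
step 1: P̄ = F·P·Fᵀ + Q = [114215/1104 -35119/1104 -193/2; -35119/1104 90887/1104 467/2; -193/2 467/2 708]
step 1: y = z − H·x̄ = [-107557/1104]
step 1: S = H·P̄·Hᵀ + R = [11388863/1104]
step 1: K = P̄·Hᵀ·S⁻¹ = [-504061/11388863; 990245/11388863; 2967000/11388863]
step 1: x' = x̄ + K·y = [135772760/11388863, -2320316/11388863, 58300884/11388863]
step 1: P' = (I − K·H)·P̄ = [948099181/11388863 89835512/11388863 255638658/11388863; 89835512/11388863 49379014/11388863 -1983927/11388863; 255638658/11388863 -1983927/11388863 89502504/11388863]
step 2: x̄ = F·x = [-329846404/11388863, 26131940/11388863, 181863600/11388863]
step 2: P̄ = F·P·Fᵀ + Q = [4938620449/11388863 -417216089/11388863 -1269278169/11388863; -417216089/11388863 187923221/11388863 410757321/11388863; -1269278169/11388863 410757321/11388863 1319810937/11388863]
step 2: y = z − H·x̄ = [-916312221/11388863]
step 2: S = H·P̄·Hᵀ + R = [31816399577/11388863]
step 2: K = P̄·Hᵀ·S⁻¹ = [-9580887134/31816399577; 2025334494/31816399577; 6050225622/31816399577]
step 2: x' = x̄ + K·y = [-150624431938/31816399577, -89948795038/31816399577, 21279498126/31816399577]
step 2: P' = (I − K·H)·P̄ = [5736808256459/31816399577 538261580461/31816399577 1543847478045/31816399577; 538261580461/31816399577 164815440887/31816399577 71568900723/31816399577; 1543847478045/31816399577 71568900723/31816399577 472953451155/31816399577]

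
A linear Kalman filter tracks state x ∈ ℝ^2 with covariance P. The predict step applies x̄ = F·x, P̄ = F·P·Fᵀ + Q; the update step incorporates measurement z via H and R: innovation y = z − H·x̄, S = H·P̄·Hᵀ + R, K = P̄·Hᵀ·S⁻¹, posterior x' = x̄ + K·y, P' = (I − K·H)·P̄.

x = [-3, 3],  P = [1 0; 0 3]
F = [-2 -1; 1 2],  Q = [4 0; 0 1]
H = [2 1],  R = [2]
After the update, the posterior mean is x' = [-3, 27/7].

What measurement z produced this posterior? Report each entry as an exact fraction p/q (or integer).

x̄ = F·x = [3, 3]
P̄ = F·P·Fᵀ + Q = [11 -8; -8 14]
S = H·P̄·Hᵀ + R = [28]
K = P̄·Hᵀ·S⁻¹ = [1/2; -1/14]
x' − x̄ = [-6, 6/7] = K·y
y = (KᵀK)⁻¹·Kᵀ·(x' − x̄) = [-12]
z = y + H·x̄ = [-12] + [9] = [-3]

z = [-3]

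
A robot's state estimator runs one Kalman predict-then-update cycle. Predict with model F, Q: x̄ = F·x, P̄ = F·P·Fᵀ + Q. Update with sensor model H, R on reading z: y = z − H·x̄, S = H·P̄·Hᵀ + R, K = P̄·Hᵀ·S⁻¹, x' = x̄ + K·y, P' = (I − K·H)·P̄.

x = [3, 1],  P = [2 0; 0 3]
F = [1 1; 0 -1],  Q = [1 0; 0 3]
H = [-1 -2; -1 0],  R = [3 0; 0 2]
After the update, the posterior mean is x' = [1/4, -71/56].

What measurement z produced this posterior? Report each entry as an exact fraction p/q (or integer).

z = [3, 1]

x̄ = F·x = [4, -1]
P̄ = F·P·Fᵀ + Q = [6 -3; -3 6]
S = H·P̄·Hᵀ + R = [21 0; 0 8]
K = P̄·Hᵀ·S⁻¹ = [0 -3/4; -3/7 3/8]
x' − x̄ = [-15/4, -15/56] = K·y
y = (KᵀK)⁻¹·Kᵀ·(x' − x̄) = [5, 5]
z = y + H·x̄ = [5, 5] + [-2, -4] = [3, 1]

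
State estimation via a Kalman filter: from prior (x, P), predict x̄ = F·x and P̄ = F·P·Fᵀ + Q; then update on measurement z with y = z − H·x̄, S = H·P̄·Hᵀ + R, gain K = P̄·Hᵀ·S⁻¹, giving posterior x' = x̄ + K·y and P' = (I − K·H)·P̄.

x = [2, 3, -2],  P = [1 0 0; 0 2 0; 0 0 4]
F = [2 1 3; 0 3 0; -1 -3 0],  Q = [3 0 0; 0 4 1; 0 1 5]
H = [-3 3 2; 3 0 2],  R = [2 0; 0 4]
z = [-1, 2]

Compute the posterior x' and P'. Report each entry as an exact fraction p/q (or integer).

x̄ = F·x = [1, 9, -11]
P̄ = F·P·Fᵀ + Q = [45 6 -8; 6 22 -17; -8 -17 24]
y = z − H·x̄ = [-3, 21]
S = H·P̄·Hᵀ + R = [485 -357; -357 409]
K = P̄·Hᵀ·S⁻¹ = [-5957/35458 5117/35458; 7/35458 -1381/35458; 17157/70916 19137/70916]
x' = x̄ + K·y = [80393/17729, 145050/17729, -214835/35458]
P' = (I − K·H)·P̄ = [97203/17729 189009/17729 -281375/35458; 189009/17729 378941/17729 -569789/35458; -281375/35458 -569789/35458 882399/70916]

x' = [80393/17729, 145050/17729, -214835/35458]
P' = [97203/17729 189009/17729 -281375/35458; 189009/17729 378941/17729 -569789/35458; -281375/35458 -569789/35458 882399/70916]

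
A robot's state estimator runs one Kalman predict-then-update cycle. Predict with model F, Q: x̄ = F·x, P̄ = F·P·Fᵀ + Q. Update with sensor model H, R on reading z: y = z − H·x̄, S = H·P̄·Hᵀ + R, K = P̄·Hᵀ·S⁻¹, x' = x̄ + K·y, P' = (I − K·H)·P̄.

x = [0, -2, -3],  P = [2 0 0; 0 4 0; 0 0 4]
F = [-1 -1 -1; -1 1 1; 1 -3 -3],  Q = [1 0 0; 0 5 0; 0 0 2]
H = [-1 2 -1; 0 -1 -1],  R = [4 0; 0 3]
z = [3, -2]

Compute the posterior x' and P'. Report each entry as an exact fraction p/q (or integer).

x̄ = F·x = [5, -5, 15]
P̄ = F·P·Fᵀ + Q = [11 -6 22; -6 15 -26; 22 -26 76]
y = z − H·x̄ = [33, 8]
S = H·P̄·Hᵀ + R = [323 88; 88 42]
K = P̄·Hᵀ·S⁻¹ = [-241/2911 -604/2911; 818/2911 -1903/5822; -950/2911 -1475/2911]
x' = x̄ + K·y = [1770/2911, 4827/2911, 515/2911]
P' = (I − K·H)·P̄ = [11512/2911 4120/2911 -2308/2911; 4120/2911 6831/5822 -561/2911; -2308/2911 -561/2911 4986/2911]

x' = [1770/2911, 4827/2911, 515/2911]
P' = [11512/2911 4120/2911 -2308/2911; 4120/2911 6831/5822 -561/2911; -2308/2911 -561/2911 4986/2911]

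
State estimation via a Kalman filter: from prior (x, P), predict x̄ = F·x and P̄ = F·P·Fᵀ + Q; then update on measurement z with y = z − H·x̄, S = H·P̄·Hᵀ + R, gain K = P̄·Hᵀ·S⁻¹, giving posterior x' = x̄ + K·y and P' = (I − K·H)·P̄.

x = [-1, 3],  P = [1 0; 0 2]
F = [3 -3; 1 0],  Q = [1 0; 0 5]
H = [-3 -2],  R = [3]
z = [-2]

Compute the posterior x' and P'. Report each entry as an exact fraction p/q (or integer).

x' = [-4/7, 5/3]
P' = [16/7 -3; -3 23/5]

x̄ = F·x = [-12, -1]
P̄ = F·P·Fᵀ + Q = [28 3; 3 6]
y = z − H·x̄ = [-40]
S = H·P̄·Hᵀ + R = [315]
K = P̄·Hᵀ·S⁻¹ = [-2/7; -1/15]
x' = x̄ + K·y = [-4/7, 5/3]
P' = (I − K·H)·P̄ = [16/7 -3; -3 23/5]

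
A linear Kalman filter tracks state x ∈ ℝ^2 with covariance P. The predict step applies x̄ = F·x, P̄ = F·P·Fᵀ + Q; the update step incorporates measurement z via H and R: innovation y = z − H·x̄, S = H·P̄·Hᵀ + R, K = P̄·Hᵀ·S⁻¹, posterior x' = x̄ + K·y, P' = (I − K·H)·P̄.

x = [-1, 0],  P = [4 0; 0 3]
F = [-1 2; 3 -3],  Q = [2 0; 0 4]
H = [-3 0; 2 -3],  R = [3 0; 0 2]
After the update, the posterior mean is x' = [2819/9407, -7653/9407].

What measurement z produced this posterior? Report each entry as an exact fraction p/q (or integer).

x̄ = F·x = [1, -3]
P̄ = F·P·Fᵀ + Q = [18 -30; -30 67]
S = H·P̄·Hᵀ + R = [165 -378; -378 1037]
K = P̄·Hᵀ·S⁻¹ = [-2790/9407 126/9407; -1776/9407 -3015/9407]
x' − x̄ = [-6588/9407, 20568/9407] = K·y
y = (KᵀK)⁻¹·Kᵀ·(x' − x̄) = [2, -8]
z = y + H·x̄ = [2, -8] + [-3, 11] = [-1, 3]

z = [-1, 3]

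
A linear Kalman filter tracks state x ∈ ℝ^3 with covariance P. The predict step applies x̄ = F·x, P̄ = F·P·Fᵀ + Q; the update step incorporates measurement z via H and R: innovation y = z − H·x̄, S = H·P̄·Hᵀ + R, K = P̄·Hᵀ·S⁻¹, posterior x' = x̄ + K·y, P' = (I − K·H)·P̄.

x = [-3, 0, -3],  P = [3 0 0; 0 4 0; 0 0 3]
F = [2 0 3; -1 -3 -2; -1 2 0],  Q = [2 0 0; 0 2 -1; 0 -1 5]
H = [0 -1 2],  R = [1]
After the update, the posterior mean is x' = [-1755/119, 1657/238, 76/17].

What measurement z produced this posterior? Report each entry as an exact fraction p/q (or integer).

x̄ = F·x = [-15, 9, 3]
P̄ = F·P·Fᵀ + Q = [41 -24 -6; -24 53 -22; -6 -22 24]
S = H·P̄·Hᵀ + R = [238]
K = P̄·Hᵀ·S⁻¹ = [6/119; -97/238; 5/17]
x' − x̄ = [30/119, -485/238, 25/17] = K·y
y = (KᵀK)⁻¹·Kᵀ·(x' − x̄) = [5]
z = y + H·x̄ = [5] + [-3] = [2]

z = [2]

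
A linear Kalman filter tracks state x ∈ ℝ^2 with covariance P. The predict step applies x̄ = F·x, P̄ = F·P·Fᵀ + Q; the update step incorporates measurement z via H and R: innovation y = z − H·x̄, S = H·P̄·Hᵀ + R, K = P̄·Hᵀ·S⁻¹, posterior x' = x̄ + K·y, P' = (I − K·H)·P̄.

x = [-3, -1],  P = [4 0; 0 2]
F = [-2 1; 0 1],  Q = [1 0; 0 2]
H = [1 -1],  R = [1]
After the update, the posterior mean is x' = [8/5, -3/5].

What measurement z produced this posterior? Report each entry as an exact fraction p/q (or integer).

z = [2]

x̄ = F·x = [5, -1]
P̄ = F·P·Fᵀ + Q = [19 2; 2 4]
S = H·P̄·Hᵀ + R = [20]
K = P̄·Hᵀ·S⁻¹ = [17/20; -1/10]
x' − x̄ = [-17/5, 2/5] = K·y
y = (KᵀK)⁻¹·Kᵀ·(x' − x̄) = [-4]
z = y + H·x̄ = [-4] + [6] = [2]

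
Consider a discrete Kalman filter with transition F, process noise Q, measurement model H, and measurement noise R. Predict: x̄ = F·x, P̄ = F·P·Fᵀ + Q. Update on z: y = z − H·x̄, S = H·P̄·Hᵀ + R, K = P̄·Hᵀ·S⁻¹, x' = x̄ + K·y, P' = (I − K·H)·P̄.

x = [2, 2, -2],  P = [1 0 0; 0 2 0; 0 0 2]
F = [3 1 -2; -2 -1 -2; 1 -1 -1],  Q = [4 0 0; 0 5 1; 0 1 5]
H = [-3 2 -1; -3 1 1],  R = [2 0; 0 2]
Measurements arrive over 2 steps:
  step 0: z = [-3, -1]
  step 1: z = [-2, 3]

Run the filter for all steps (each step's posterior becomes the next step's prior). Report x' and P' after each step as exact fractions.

step 0: x̄ = F·x = [12, -2, 2]
step 0: P̄ = F·P·Fᵀ + Q = [23 0 5; 0 19 5; 5 5 10]
step 0: y = z − H·x̄ = [39, 35]
step 0: S = H·P̄·Hᵀ + R = [305 240; 240 218]
step 0: K = P̄·Hᵀ·S⁻¹ = [-386/4445 -176/889; 717/4445 -60/889; -327/889 360/889]
step 0: x' = x̄ + K·y = [7486/4445, 8573/4445, 1625/889]
step 0: P' = (I − K·H)·P̄ = [17351/4445 33858/4445 3287/889; 33858/4445 67994/4445 6596/889; 3287/889 6596/889 3985/889]
step 1: x̄ = F·x = [14781/4445, -1137/127, -1316/635]
step 1: P̄ = F·P·Fᵀ + Q = [195641/4445 -8416/127 -13286/635; -8416/127 18233/127 6011/127; -13286/635 6011/127 13267/635]
step 1: y = z − H·x̄ = [105831/4445, 21337/889]
step 1: S = H·P̄·Hᵀ + R = [6550316/4445 1161127/889; 1161127/889 1049365/889]
step 1: K = P̄·Hᵀ·S⁻¹ = [-1125866/29829651 -4294441/29829651; 7765993/29829651 6275221/149148255; -8821337/29829651 65355787/149148255]
step 1: x' = x̄ + K·y = [-30684340/29829651, -52034593/29829651, 41875088/29829651]
step 1: P' = (I − K·H)·P̄ = [97114820/29829651 190616102/29829651 92139476/29829651; 190616102/29829651 1936231144/149148255 935560828/149148255; 92139476/29829651 935560828/149148255 577242886/149148255]

step 0: x' = [7486/4445, 8573/4445, 1625/889], P' = [17351/4445 33858/4445 3287/889; 33858/4445 67994/4445 6596/889; 3287/889 6596/889 3985/889]
step 1: x' = [-30684340/29829651, -52034593/29829651, 41875088/29829651], P' = [97114820/29829651 190616102/29829651 92139476/29829651; 190616102/29829651 1936231144/149148255 935560828/149148255; 92139476/29829651 935560828/149148255 577242886/149148255]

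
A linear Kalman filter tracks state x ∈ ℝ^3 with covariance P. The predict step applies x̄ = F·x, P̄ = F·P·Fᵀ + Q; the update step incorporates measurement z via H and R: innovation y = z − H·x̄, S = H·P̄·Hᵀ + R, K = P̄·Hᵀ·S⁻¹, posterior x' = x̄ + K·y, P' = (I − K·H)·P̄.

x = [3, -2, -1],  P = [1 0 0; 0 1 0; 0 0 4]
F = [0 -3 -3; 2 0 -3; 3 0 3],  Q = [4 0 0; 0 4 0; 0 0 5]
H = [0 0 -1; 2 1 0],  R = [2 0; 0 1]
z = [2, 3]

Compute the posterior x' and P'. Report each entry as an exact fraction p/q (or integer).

x̄ = F·x = [9, 9, 6]
P̄ = F·P·Fᵀ + Q = [49 36 -36; 36 44 -30; -36 -30 50]
y = z − H·x̄ = [8, -24]
S = H·P̄·Hᵀ + R = [52 102; 102 385]
K = P̄·Hᵀ·S⁻¹ = [12/601 206/601; -141/4808 743/2404; -4423/4808 -51/2404]
x' = x̄ + K·y = [561/601, 810/601, -511/601]
P' = (I − K·H)·P̄ = [1413/601 -2620/601 -24/601; -2620/601 21703/2404 141/2404; -24/601 141/2404 4423/2404]

x' = [561/601, 810/601, -511/601]
P' = [1413/601 -2620/601 -24/601; -2620/601 21703/2404 141/2404; -24/601 141/2404 4423/2404]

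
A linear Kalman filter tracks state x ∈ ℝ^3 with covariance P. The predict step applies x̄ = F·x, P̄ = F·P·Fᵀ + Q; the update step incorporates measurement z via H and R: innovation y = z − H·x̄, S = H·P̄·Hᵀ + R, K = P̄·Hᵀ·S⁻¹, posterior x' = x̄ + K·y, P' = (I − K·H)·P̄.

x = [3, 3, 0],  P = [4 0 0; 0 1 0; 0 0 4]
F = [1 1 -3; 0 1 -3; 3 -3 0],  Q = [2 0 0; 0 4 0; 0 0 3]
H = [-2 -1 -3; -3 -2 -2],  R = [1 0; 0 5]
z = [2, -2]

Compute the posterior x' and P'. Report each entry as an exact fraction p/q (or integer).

x' = [92389/41896, -8149/41896, -21699/10474]
P' = [73667/41896 -43595/41896 -18339/20948; -43595/41896 118083/41896 -7149/20948; -18339/20948 -7149/20948 18285/20948]

x̄ = F·x = [6, 3, 0]
P̄ = F·P·Fᵀ + Q = [43 37 9; 37 41 -3; 9 -3 48]
y = z − H·x̄ = [17, 22]
S = H·P̄·Hᵀ + R = [884 980; 980 1276]
K = P̄·Hᵀ·S⁻¹ = [6295/41896 -12091/41896; 12001/41896 -15357/41896; -2757/5237 6549/20948]
x' = x̄ + K·y = [92389/41896, -8149/41896, -21699/10474]
P' = (I − K·H)·P̄ = [73667/41896 -43595/41896 -18339/20948; -43595/41896 118083/41896 -7149/20948; -18339/20948 -7149/20948 18285/20948]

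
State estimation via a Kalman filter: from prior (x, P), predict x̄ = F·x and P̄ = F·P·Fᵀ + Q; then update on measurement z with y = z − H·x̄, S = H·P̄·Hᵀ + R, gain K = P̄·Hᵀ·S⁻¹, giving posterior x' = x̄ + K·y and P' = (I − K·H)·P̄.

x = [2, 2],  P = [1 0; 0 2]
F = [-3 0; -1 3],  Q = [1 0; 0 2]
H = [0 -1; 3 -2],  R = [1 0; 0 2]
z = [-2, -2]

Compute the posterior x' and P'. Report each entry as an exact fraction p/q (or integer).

x' = [678/1991, 3470/1991]
P' = [1226/1991 1212/1991; 1212/1991 1851/1991]

x̄ = F·x = [-6, 4]
P̄ = F·P·Fᵀ + Q = [10 3; 3 21]
y = z − H·x̄ = [2, 24]
S = H·P̄·Hᵀ + R = [22 33; 33 140]
K = P̄·Hᵀ·S⁻¹ = [-1212/1991 57/181; -1851/1991 -3/181]
x' = x̄ + K·y = [678/1991, 3470/1991]
P' = (I − K·H)·P̄ = [1226/1991 1212/1991; 1212/1991 1851/1991]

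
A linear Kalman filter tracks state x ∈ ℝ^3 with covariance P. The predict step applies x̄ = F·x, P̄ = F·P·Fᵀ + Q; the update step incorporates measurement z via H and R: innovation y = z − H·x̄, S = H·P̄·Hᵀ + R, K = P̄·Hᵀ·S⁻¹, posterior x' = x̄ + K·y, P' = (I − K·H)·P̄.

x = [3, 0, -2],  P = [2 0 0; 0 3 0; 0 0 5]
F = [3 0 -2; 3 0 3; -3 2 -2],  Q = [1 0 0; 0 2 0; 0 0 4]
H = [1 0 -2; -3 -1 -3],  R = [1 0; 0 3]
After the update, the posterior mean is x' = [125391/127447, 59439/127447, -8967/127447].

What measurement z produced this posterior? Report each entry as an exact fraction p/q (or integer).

x̄ = F·x = [13, 3, -5]
P̄ = F·P·Fᵀ + Q = [39 -12 2; -12 65 -48; 2 -48 54]
S = H·P̄·Hᵀ + R = [248 129; 129 581]
K = P̄·Hᵀ·S⁻¹ = [34654/127447 -32043/127447; 33969/127447 17684/127447; -46106/127447 -16086/127447]
x' − x̄ = [-1531420/127447, -322902/127447, 628268/127447] = K·y
y = (KᵀK)⁻¹·Kᵀ·(x' − x̄) = [-22, 24]
z = y + H·x̄ = [-22, 24] + [23, -27] = [1, -3]

z = [1, -3]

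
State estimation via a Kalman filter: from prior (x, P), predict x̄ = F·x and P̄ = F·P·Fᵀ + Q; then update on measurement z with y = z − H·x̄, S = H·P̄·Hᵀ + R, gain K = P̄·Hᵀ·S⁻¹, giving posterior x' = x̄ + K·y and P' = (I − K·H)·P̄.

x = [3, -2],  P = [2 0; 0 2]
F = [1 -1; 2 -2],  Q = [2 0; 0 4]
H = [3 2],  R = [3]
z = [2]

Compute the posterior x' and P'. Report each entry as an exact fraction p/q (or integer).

x̄ = F·x = [5, 10]
P̄ = F·P·Fᵀ + Q = [6 8; 8 20]
y = z − H·x̄ = [-33]
S = H·P̄·Hᵀ + R = [233]
K = P̄·Hᵀ·S⁻¹ = [34/233; 64/233]
x' = x̄ + K·y = [43/233, 218/233]
P' = (I − K·H)·P̄ = [242/233 -312/233; -312/233 564/233]

x' = [43/233, 218/233]
P' = [242/233 -312/233; -312/233 564/233]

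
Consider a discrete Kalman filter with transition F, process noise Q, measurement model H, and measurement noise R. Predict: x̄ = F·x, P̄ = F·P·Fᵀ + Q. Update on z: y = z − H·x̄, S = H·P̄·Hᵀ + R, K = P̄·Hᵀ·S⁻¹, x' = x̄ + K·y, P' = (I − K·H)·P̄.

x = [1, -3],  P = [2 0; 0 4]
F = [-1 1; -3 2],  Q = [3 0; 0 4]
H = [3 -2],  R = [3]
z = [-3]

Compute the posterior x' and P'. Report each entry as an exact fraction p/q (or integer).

x̄ = F·x = [-4, -9]
P̄ = F·P·Fᵀ + Q = [9 14; 14 38]
y = z − H·x̄ = [-9]
S = H·P̄·Hᵀ + R = [68]
K = P̄·Hᵀ·S⁻¹ = [-1/68; -1/2]
x' = x̄ + K·y = [-263/68, -9/2]
P' = (I − K·H)·P̄ = [611/68 27/2; 27/2 21]

x' = [-263/68, -9/2]
P' = [611/68 27/2; 27/2 21]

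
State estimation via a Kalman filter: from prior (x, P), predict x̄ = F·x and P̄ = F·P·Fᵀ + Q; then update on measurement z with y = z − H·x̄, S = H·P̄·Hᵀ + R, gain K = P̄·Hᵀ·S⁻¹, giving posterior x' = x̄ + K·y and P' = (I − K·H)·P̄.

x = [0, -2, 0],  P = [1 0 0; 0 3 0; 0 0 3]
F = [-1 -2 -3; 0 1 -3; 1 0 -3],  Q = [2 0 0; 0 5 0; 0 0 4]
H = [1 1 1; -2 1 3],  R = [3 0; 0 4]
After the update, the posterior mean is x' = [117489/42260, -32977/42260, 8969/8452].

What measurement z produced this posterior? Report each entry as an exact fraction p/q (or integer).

x̄ = F·x = [4, -2, 0]
P̄ = F·P·Fᵀ + Q = [42 21 26; 21 35 27; 26 27 32]
S = H·P̄·Hᵀ + R = [260 160; 160 261]
K = P̄·Hᵀ·S⁻¹ = [20829/42260 -517/2113; 9823/42260 298/2113; 2165/8452 243/2113]
x' − x̄ = [-51551/42260, 51543/42260, 8969/8452] = K·y
y = (KᵀK)⁻¹·Kᵀ·(x' − x̄) = [1, 7]
z = y + H·x̄ = [1, 7] + [2, -10] = [3, -3]

z = [3, -3]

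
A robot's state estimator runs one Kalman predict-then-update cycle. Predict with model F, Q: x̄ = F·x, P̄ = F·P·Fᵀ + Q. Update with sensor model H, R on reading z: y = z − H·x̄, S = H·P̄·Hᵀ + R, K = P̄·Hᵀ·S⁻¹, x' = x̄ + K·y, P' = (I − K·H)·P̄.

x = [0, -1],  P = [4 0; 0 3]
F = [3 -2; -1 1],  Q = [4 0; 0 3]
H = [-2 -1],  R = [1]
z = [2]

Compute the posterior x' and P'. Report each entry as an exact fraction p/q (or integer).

x' = [-136/147, -17/147]
P' = [248/147 -410/147; -410/147 794/147]

x̄ = F·x = [2, -1]
P̄ = F·P·Fᵀ + Q = [52 -18; -18 10]
y = z − H·x̄ = [5]
S = H·P̄·Hᵀ + R = [147]
K = P̄·Hᵀ·S⁻¹ = [-86/147; 26/147]
x' = x̄ + K·y = [-136/147, -17/147]
P' = (I − K·H)·P̄ = [248/147 -410/147; -410/147 794/147]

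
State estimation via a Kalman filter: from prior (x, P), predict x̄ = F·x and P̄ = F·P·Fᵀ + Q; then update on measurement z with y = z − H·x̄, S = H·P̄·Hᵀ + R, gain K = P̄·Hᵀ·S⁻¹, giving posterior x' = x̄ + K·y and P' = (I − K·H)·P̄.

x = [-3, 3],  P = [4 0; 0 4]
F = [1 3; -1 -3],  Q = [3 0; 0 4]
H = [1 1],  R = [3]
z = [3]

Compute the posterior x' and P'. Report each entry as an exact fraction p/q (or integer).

x̄ = F·x = [6, -6]
P̄ = F·P·Fᵀ + Q = [43 -40; -40 44]
y = z − H·x̄ = [3]
S = H·P̄·Hᵀ + R = [10]
K = P̄·Hᵀ·S⁻¹ = [3/10; 2/5]
x' = x̄ + K·y = [69/10, -24/5]
P' = (I − K·H)·P̄ = [421/10 -206/5; -206/5 212/5]

x' = [69/10, -24/5]
P' = [421/10 -206/5; -206/5 212/5]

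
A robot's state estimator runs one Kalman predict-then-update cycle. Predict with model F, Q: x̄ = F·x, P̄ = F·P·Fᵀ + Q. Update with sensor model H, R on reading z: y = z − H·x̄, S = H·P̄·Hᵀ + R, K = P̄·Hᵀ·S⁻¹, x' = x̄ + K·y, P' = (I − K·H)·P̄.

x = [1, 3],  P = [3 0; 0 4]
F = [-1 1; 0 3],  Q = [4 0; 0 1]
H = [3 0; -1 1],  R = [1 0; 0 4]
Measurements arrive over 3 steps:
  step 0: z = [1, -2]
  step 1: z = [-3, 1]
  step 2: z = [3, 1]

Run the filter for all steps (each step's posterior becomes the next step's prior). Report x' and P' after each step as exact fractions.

step 0: x̄ = F·x = [2, 9]
step 0: P̄ = F·P·Fᵀ + Q = [11 12; 12 37]
step 0: y = z − H·x̄ = [-5, -9]
step 0: S = H·P̄·Hᵀ + R = [100 3; 3 28]
step 0: K = P̄·Hᵀ·S⁻¹ = [921/2791 1/2791; 933/2791 2392/2791]
step 0: x' = x̄ + K·y = [968/2791, -1074/2791]
step 0: P' = (I − K·H)·P̄ = [307/2791 311/2791; 311/2791 9879/2791]
step 1: x̄ = F·x = [-2042/2791, -3222/2791]
step 1: P̄ = F·P·Fᵀ + Q = [20728/2791 28704/2791; 28704/2791 91702/2791]
step 1: y = z − H·x̄ = [-2247/2791, 3971/2791]
step 1: S = H·P̄·Hᵀ + R = [189343/2791 23928/2791; 23928/2791 66186/2791]
step 1: K = P̄·Hᵀ·S⁻¹ = [234376/714159 3988/2142477; 250328/714159 1767779/2142477]
step 1: x' = x̄ + K·y = [-2127922/2142477, -562763/2142477]
step 1: P' = (I − K·H)·P̄ = [234376/2142477 250328/2142477; 250328/2142477 7321444/2142477]
step 2: x̄ = F·x = [1565159/2142477, -562763/714159]
step 2: P̄ = F·P·Fᵀ + Q = [15625072/2142477 7071116/714159; 7071116/714159 7559497/238053]
step 2: y = z − H·x̄ = [577318/714159, 5395925/2142477]
step 2: S = H·P̄·Hᵀ + R = [15863125/238053 5588276/714159; 5588276/714159 49803757/2142477]
step 2: K = P̄·Hᵀ·S⁻¹ = [1045927392/3187585933 5588276/3187585933; 1112986704/3187585933 2622101709/3187585933]
step 2: x' = x̄ + K·y = [3188239995/3187585933, 4991764052/3187585933]
step 2: P' = (I − K·H)·P̄ = [348642464/3187585933 370995568/3187585933; 370995568/3187585933 10859402404/3187585933]

step 0: x' = [968/2791, -1074/2791], P' = [307/2791 311/2791; 311/2791 9879/2791]
step 1: x' = [-2127922/2142477, -562763/2142477], P' = [234376/2142477 250328/2142477; 250328/2142477 7321444/2142477]
step 2: x' = [3188239995/3187585933, 4991764052/3187585933], P' = [348642464/3187585933 370995568/3187585933; 370995568/3187585933 10859402404/3187585933]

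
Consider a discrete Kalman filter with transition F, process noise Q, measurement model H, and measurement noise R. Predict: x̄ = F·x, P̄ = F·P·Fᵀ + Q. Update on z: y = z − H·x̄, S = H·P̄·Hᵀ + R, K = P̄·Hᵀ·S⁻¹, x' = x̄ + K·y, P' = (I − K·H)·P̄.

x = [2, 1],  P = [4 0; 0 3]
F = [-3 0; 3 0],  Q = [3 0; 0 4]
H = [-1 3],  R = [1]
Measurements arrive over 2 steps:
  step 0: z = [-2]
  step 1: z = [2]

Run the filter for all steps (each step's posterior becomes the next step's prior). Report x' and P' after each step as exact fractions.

step 0: x' = [9/44, -45/77], P' = [345/88 27/22; 27/22 38/77]
step 1: x' = [-48/95, 663/1330], P' = [3723/950 2331/1900; 2331/1900 3281/6650]

step 0: x̄ = F·x = [-6, 6]
step 0: P̄ = F·P·Fᵀ + Q = [39 -36; -36 40]
step 0: y = z − H·x̄ = [-26]
step 0: S = H·P̄·Hᵀ + R = [616]
step 0: K = P̄·Hᵀ·S⁻¹ = [-21/88; 39/154]
step 0: x' = x̄ + K·y = [9/44, -45/77]
step 0: P' = (I − K·H)·P̄ = [345/88 27/22; 27/22 38/77]
step 1: x̄ = F·x = [-27/44, 27/44]
step 1: P̄ = F·P·Fᵀ + Q = [3369/88 -3105/88; -3105/88 3457/88]
step 1: y = z − H·x̄ = [-5/11]
step 1: S = H·P̄·Hᵀ + R = [6650/11]
step 1: K = P̄·Hᵀ·S⁻¹ = [-453/1900; 3369/13300]
step 1: x' = x̄ + K·y = [-48/95, 663/1330]
step 1: P' = (I − K·H)·P̄ = [3723/950 2331/1900; 2331/1900 3281/6650]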